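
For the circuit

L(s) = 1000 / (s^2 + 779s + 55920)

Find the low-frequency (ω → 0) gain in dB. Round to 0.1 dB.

L(0) = 1000 / 55920 ≈ 0.017883
20 log₁₀(0.017883) ≈ -34.95 dB

-35.0 dB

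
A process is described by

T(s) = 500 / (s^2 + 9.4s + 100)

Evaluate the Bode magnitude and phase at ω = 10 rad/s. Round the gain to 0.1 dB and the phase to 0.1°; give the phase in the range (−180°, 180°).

At s = jω = j10:
quadratic: (j10)² + 9.4·j10 + 100 = 0 + j94 → |·| ≈ 94, ∠ ≈ 90.00°
|T| = 500 / 94 ≈ 5.3191
Gain = 20 log₁₀(5.3191) ≈ 14.52 dB
∠T = 0.00° − 90.00° = -90.00°

14.5 dB, -90.0°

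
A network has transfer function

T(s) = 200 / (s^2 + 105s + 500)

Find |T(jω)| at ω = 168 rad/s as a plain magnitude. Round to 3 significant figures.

0.00609

Substitute s = j168:
Numerator: 200 = 200 + j0
Denominator: (j168)^2 + 105(j168) + 500 = -27724 + j17640
|N| = √(200² + 0²) ≈ 200, ∠N ≈ 0.00°
|D| = √(27724² + 17640²) ≈ 32860, ∠D ≈ 147.53°
|T| = 200 / 32860 ≈ 0.0060864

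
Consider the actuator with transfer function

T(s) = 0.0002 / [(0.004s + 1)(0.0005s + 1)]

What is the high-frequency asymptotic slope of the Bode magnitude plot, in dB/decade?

Each pole contributes −20 dB/decade at high frequency; each zero contributes +20 dB/decade.
Net: 0 zero(s) − 2 pole(s) → -40 dB/decade.

-40 dB/decade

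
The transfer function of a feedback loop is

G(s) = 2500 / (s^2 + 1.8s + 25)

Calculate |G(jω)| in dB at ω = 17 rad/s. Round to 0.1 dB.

19.5 dB

At s = jω = j17:
quadratic: (j17)² + 1.8·j17 + 25 = -264 + j30.6 → |·| ≈ 265.77, ∠ ≈ 173.39°
|G| = 2500 / 265.77 ≈ 9.4066
Gain = 20 log₁₀(9.4066) ≈ 19.47 dB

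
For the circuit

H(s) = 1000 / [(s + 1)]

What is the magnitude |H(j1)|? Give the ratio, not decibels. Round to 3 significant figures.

707

At ω = 1 rad/s:
pole (1 + j1·1) = 1 + j1 → |·| ≈ 1.4142, ∠ ≈ 45.00°
|H| = 1000 · 1 / (1.4142) ≈ 707.11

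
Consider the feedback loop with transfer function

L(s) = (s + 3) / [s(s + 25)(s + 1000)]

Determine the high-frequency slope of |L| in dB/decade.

Each pole contributes −20 dB/decade at high frequency; each zero contributes +20 dB/decade.
Net: 1 zero(s) − 3 pole(s) → -40 dB/decade.

-40 dB/decade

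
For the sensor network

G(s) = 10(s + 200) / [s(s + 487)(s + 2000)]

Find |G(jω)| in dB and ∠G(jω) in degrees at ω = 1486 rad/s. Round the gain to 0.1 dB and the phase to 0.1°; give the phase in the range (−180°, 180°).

At s = jω = j1486:
zero (s+200): 200 + j1486 → |·| = √(200²+1486²) = √2248196 ≈ 1499.4, ∠ = arctan(1486/200) ≈ 82.33°
pole (s+487): 487 + j1486 → |·| = √(487²+1486²) = √2445365 ≈ 1563.8, ∠ = arctan(1486/487) ≈ 71.85°
pole (s+2000): 2000 + j1486 → |·| = √(2000²+1486²) = √6208196 ≈ 2491.6, ∠ = arctan(1486/2000) ≈ 36.61°
pole at origin: |s| = 1486, ∠ = 90.00° (in denominator)
|G| = 10 · 1499.4 / 5.79e+09 ≈ 2.5896e-06
Gain = 20 log₁₀(2.5896e-06) ≈ -111.74 dB
∠G = 82.33° − 198.46° = -116.13°

-111.7 dB, -116.1°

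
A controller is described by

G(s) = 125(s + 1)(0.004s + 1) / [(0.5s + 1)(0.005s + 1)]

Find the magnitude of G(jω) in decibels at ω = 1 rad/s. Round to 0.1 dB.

44.0 dB

At ω = 1 rad/s:
zero (1 + j1·1) = 1 + j1 → |·| ≈ 1.4142, ∠ ≈ 45.00°
zero (1 + j1·0.004) = 1 + j0.004 → |·| ≈ 1, ∠ ≈ 0.23°
pole (1 + j1·0.5) = 1 + j0.5 → |·| ≈ 1.118, ∠ ≈ 26.57°
pole (1 + j1·0.005) = 1 + j0.005 → |·| ≈ 1, ∠ ≈ 0.29°
|G| = 125 · 1.4142 · 1 / (1.118 · 1) ≈ 158.12
Gain = 20 log₁₀(158.12) ≈ 43.98 dB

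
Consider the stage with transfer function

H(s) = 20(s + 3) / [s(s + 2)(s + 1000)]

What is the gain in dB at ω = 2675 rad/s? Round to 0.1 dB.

-111.6 dB

At s = jω = j2675:
zero (s+3): 3 + j2675 → |·| = √(3²+2675²) = √7155634 ≈ 2675, ∠ = arctan(2675/3) ≈ 89.94°
pole (s+2): 2 + j2675 → |·| = √(2²+2675²) = √7155629 ≈ 2675, ∠ = arctan(2675/2) ≈ 89.96°
pole (s+1000): 1000 + j2675 → |·| = √(1000²+2675²) = √8155625 ≈ 2855.8, ∠ = arctan(2675/1000) ≈ 69.50°
pole at origin: |s| = 2675, ∠ = 90.00° (in denominator)
|H| = 20 · 2675 / 2.0435e+10 ≈ 2.6181e-06
Gain = 20 log₁₀(2.6181e-06) ≈ -111.64 dB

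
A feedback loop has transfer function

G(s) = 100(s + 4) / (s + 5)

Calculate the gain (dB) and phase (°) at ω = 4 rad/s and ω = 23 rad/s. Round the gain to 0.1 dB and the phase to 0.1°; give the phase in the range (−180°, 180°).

ω = 4: 38.9 dB, 6.3°; ω = 23: 39.9 dB, 2.4°

At s = jω = j4:
zero (s+4): 4 + j4 → |·| = √(4²+4²) = √32 ≈ 5.6569, ∠ = arctan(4/4) ≈ 45.00°
pole (s+5): 5 + j4 → |·| = √(5²+4²) = √41 ≈ 6.4031, ∠ = arctan(4/5) ≈ 38.66°
|G| = 100 · 5.6569 / 6.4031 ≈ 88.346
Gain = 20 log₁₀(88.346) ≈ 38.92 dB
∠G = 45.00° − 38.66° = 6.34°

At s = jω = j23:
zero (s+4): 4 + j23 → |·| = √(4²+23²) = √545 ≈ 23.345, ∠ = arctan(23/4) ≈ 80.13°
pole (s+5): 5 + j23 → |·| = √(5²+23²) = √554 ≈ 23.537, ∠ = arctan(23/5) ≈ 77.74°
|G| = 100 · 23.345 / 23.537 ≈ 99.184
Gain = 20 log₁₀(99.184) ≈ 39.93 dB
∠G = 80.13° − 77.74° = 2.39°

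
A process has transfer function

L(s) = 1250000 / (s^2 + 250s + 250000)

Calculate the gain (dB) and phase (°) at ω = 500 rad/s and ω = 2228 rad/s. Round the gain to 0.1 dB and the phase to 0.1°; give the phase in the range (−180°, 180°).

At s = jω = j500:
quadratic: (j500)² + 250·j500 + 250000 = 0 + j125000 → |·| ≈ 1.25e+05, ∠ ≈ 90.00°
|L| = 1250000 / 1.25e+05 ≈ 10
Gain = 20 log₁₀(10) ≈ 20.00 dB
∠L = 0.00° − 90.00° = -90.00°

At s = jω = j2228:
quadratic: (j2228)² + 250·j2228 + 250000 = -4713984 + j557000 → |·| ≈ 4.7468e+06, ∠ ≈ 173.26°
|L| = 1250000 / 4.7468e+06 ≈ 0.26334
Gain = 20 log₁₀(0.26334) ≈ -11.59 dB
∠L = 0.00° − 173.26° = -173.26°

ω = 500: 20.0 dB, -90.0°; ω = 2228: -11.6 dB, -173.3°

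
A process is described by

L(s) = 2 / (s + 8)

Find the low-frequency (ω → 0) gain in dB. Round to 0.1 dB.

L(0) = 2 / (8) = 0.25
20 log₁₀(0.25) ≈ -12.04 dB

-12.0 dB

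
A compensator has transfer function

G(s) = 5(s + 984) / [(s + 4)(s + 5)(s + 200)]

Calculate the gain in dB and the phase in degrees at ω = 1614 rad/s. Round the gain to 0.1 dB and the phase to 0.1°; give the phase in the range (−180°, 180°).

At s = jω = j1614:
zero (s+984): 984 + j1614 → |·| = √(984²+1614²) = √3573252 ≈ 1890.3, ∠ = arctan(1614/984) ≈ 58.63°
pole (s+4): 4 + j1614 → |·| = √(4²+1614²) = √2605012 ≈ 1614, ∠ = arctan(1614/4) ≈ 89.86°
pole (s+5): 5 + j1614 → |·| = √(5²+1614²) = √2605021 ≈ 1614, ∠ = arctan(1614/5) ≈ 89.82°
pole (s+200): 200 + j1614 → |·| = √(200²+1614²) = √2644996 ≈ 1626.3, ∠ = arctan(1614/200) ≈ 82.94°
|G| = 5 · 1890.3 / 4.2365e+09 ≈ 2.231e-06
Gain = 20 log₁₀(2.231e-06) ≈ -113.03 dB
∠G = 58.63° − 262.62° = -203.99° ≡ 156.01° (principal value)

-113.0 dB, 156.0°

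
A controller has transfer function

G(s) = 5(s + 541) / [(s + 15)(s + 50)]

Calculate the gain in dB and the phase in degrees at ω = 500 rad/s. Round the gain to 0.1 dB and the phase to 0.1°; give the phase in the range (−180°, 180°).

At s = jω = j500:
zero (s+541): 541 + j500 → |·| = √(541²+500²) = √542681 ≈ 736.67, ∠ = arctan(500/541) ≈ 42.74°
pole (s+15): 15 + j500 → |·| = √(15²+500²) = √250225 ≈ 500.22, ∠ = arctan(500/15) ≈ 88.28°
pole (s+50): 50 + j500 → |·| = √(50²+500²) = √252500 ≈ 502.49, ∠ = arctan(500/50) ≈ 84.29°
|G| = 5 · 736.67 / 2.5136e+05 ≈ 0.014654
Gain = 20 log₁₀(0.014654) ≈ -36.68 dB
∠G = 42.74° − 172.57° = -129.83°

-36.7 dB, -129.8°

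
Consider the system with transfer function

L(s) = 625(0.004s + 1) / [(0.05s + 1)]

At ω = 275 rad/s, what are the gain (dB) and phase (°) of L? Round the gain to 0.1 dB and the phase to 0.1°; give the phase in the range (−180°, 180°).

36.6 dB, -38.1°

At ω = 275 rad/s:
zero (1 + j275·0.004) = 1 + j1.1 → |·| ≈ 1.4866, ∠ ≈ 47.73°
pole (1 + j275·0.05) = 1 + j13.75 → |·| ≈ 13.786, ∠ ≈ 85.84°
|L| = 625 · 1.4866 / (13.786) ≈ 67.396
Gain = 20 log₁₀(67.396) ≈ 36.57 dB
∠L = (47.73°) − (85.84°) = -38.11°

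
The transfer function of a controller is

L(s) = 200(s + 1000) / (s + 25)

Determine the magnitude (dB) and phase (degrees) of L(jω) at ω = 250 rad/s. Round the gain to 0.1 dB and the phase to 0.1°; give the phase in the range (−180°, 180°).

58.3 dB, -70.3°

At s = jω = j250:
zero (s+1000): 1000 + j250 → |·| = √(1000²+250²) = √1062500 ≈ 1030.8, ∠ = arctan(250/1000) ≈ 14.04°
pole (s+25): 25 + j250 → |·| = √(25²+250²) = √63125 ≈ 251.25, ∠ = arctan(250/25) ≈ 84.29°
|L| = 200 · 1030.8 / 251.25 ≈ 820.54
Gain = 20 log₁₀(820.54) ≈ 58.28 dB
∠L = 14.04° − 84.29° = -70.25°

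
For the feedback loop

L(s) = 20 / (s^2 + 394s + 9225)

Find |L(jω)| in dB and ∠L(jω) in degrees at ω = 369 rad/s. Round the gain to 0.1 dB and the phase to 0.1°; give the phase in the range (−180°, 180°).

Substitute s = j369:
Numerator: 20 = 20 + j0
Denominator: (j369)^2 + 394(j369) + 9225 = -126936 + j145386
|N| = √(20² + 0²) ≈ 20, ∠N ≈ 0.00°
|D| = √(126936² + 145386²) ≈ 1.93e+05, ∠D ≈ 131.12°
|L| = 20 / 1.93e+05 ≈ 0.00010363
Gain = 20 log₁₀(0.00010363) ≈ -79.69 dB
∠L = 0.00° − 131.12° = -131.12°

-79.7 dB, -131.1°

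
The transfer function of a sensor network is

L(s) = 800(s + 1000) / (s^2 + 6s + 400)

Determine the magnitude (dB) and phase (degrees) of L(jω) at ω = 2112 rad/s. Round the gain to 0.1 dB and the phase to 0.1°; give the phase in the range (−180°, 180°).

At s = jω = j2112:
zero (s+1000): 1000 + j2112 → |·| = √(1000²+2112²) = √5460544 ≈ 2336.8, ∠ = arctan(2112/1000) ≈ 64.66°
quadratic: (j2112)² + 6·j2112 + 400 = -4460144 + j12672 → |·| ≈ 4.4602e+06, ∠ ≈ 179.84°
|L| = 800 · 2336.8 / 4.4602e+06 ≈ 0.41914
Gain = 20 log₁₀(0.41914) ≈ -7.55 dB
∠L = 64.66° − 179.84° = -115.18°

-7.6 dB, -115.2°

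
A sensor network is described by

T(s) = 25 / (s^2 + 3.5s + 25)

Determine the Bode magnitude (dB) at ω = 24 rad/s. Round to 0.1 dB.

At s = jω = j24:
quadratic: (j24)² + 3.5·j24 + 25 = -551 + j84 → |·| ≈ 557.37, ∠ ≈ 171.33°
|T| = 25 / 557.37 ≈ 0.044854
Gain = 20 log₁₀(0.044854) ≈ -26.96 dB

-27.0 dB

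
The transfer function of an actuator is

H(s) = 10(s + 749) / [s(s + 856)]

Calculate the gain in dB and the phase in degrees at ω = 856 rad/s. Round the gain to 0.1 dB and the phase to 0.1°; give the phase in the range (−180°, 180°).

At s = jω = j856:
zero (s+749): 749 + j856 → |·| = √(749²+856²) = √1293737 ≈ 1137.4, ∠ = arctan(856/749) ≈ 48.81°
pole (s+856): 856 + j856 → |·| = √(856²+856²) = √1465472 ≈ 1210.6, ∠ = arctan(856/856) ≈ 45.00°
pole at origin: |s| = 856, ∠ = 90.00° (in denominator)
|H| = 10 · 1137.4 / 1.0363e+06 ≈ 0.010976
Gain = 20 log₁₀(0.010976) ≈ -39.19 dB
∠H = 48.81° − 135.00° = -86.19°

-39.2 dB, -86.2°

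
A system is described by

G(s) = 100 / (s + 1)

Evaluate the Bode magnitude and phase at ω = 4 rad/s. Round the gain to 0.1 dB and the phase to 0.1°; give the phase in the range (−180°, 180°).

Substitute s = j4:
Numerator: 100 = 100 + j0
Denominator: (j4) + 1 = 1 + j4
|N| = √(100² + 0²) ≈ 100, ∠N ≈ 0.00°
|D| = √(1² + 4²) ≈ 4.1231, ∠D ≈ 75.96°
|G| = 100 / 4.1231 ≈ 24.254
Gain = 20 log₁₀(24.254) ≈ 27.70 dB
∠G = 0.00° − 75.96° = -75.96°

27.7 dB, -76.0°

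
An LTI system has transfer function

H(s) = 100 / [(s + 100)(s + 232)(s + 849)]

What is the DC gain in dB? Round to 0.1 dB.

-105.9 dB

H(0) = 100 / (100·232·849) ≈ 5.077e-06
20 log₁₀(5.077e-06) ≈ -105.89 dB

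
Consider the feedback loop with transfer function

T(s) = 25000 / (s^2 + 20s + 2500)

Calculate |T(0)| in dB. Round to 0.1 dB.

T(0) = 25000 / 2500 = 10
20 log₁₀(10) ≈ 20.00 dB

20.0 dB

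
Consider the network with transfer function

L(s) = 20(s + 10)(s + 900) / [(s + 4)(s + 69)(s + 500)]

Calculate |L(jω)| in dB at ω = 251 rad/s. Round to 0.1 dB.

-17.8 dB

At s = jω = j251:
zero (s+10): 10 + j251 → |·| = √(10²+251²) = √63101 ≈ 251.2, ∠ = arctan(251/10) ≈ 87.72°
zero (s+900): 900 + j251 → |·| = √(900²+251²) = √873001 ≈ 934.35, ∠ = arctan(251/900) ≈ 15.58°
pole (s+4): 4 + j251 → |·| = √(4²+251²) = √63017 ≈ 251.03, ∠ = arctan(251/4) ≈ 89.09°
pole (s+69): 69 + j251 → |·| = √(69²+251²) = √67762 ≈ 260.31, ∠ = arctan(251/69) ≈ 74.63°
pole (s+500): 500 + j251 → |·| = √(500²+251²) = √313001 ≈ 559.46, ∠ = arctan(251/500) ≈ 26.66°
|L| = 20 · 2.3471e+05 / 3.6558e+07 ≈ 0.1284
Gain = 20 log₁₀(0.1284) ≈ -17.83 dB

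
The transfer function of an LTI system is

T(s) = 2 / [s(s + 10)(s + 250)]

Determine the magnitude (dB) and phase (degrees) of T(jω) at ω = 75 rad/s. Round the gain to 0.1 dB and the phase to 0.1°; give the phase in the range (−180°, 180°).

-117.4 dB, 170.9°

At s = jω = j75:
pole (s+10): 10 + j75 → |·| = √(10²+75²) = √5725 ≈ 75.664, ∠ = arctan(75/10) ≈ 82.41°
pole (s+250): 250 + j75 → |·| = √(250²+75²) = √68125 ≈ 261.01, ∠ = arctan(75/250) ≈ 16.70°
pole at origin: |s| = 75, ∠ = 90.00° (in denominator)
|T| = 2 / 1.4812e+06 ≈ 1.3503e-06
Gain = 20 log₁₀(1.3503e-06) ≈ -117.39 dB
∠T = 0.00° − 189.11° = -189.11° ≡ 170.89° (principal value)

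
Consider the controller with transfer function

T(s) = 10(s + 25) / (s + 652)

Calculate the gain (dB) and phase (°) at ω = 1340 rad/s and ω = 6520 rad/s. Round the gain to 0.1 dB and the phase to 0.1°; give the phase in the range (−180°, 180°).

At s = jω = j1340:
zero (s+25): 25 + j1340 → |·| = √(25²+1340²) = √1796225 ≈ 1340.2, ∠ = arctan(1340/25) ≈ 88.93°
pole (s+652): 652 + j1340 → |·| = √(652²+1340²) = √2220704 ≈ 1490.2, ∠ = arctan(1340/652) ≈ 64.05°
|T| = 10 · 1340.2 / 1490.2 ≈ 8.9934
Gain = 20 log₁₀(8.9934) ≈ 19.08 dB
∠T = 88.93° − 64.05° = 24.88°

At s = jω = j6520:
zero (s+25): 25 + j6520 → |·| = √(25²+6520²) = √42511025 ≈ 6520, ∠ = arctan(6520/25) ≈ 89.78°
pole (s+652): 652 + j6520 → |·| = √(652²+6520²) = √42935504 ≈ 6552.5, ∠ = arctan(6520/652) ≈ 84.29°
|T| = 10 · 6520 / 6552.5 ≈ 9.9504
Gain = 20 log₁₀(9.9504) ≈ 19.96 dB
∠T = 89.78° − 84.29° = 5.49°

ω = 1340: 19.1 dB, 24.9°; ω = 6520: 20.0 dB, 5.5°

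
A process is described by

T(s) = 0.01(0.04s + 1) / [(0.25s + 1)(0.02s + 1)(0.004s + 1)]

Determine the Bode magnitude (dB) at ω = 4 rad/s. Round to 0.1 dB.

At ω = 4 rad/s:
zero (1 + j4·0.04) = 1 + j0.16 → |·| ≈ 1.0127, ∠ ≈ 9.09°
pole (1 + j4·0.25) = 1 + j1 → |·| ≈ 1.4142, ∠ ≈ 45.00°
pole (1 + j4·0.02) = 1 + j0.08 → |·| ≈ 1.0032, ∠ ≈ 4.57°
pole (1 + j4·0.004) = 1 + j0.016 → |·| ≈ 1.0001, ∠ ≈ 0.92°
|T| = 0.01 · 1.0127 / (1.4142 · 1.0032 · 1.0001) ≈ 0.0071374
Gain = 20 log₁₀(0.0071374) ≈ -42.93 dB

-42.9 dB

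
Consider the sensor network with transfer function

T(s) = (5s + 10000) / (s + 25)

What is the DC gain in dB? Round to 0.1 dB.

52.0 dB

T(0) = 10000 / 25 = 400
20 log₁₀(400) ≈ 52.04 dB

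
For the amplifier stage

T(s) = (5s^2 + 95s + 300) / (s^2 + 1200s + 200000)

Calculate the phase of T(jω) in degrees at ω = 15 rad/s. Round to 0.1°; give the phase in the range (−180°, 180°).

114.9°

Substitute s = j15:
Numerator: 5(j15)^2 + 95(j15) + 300 = -825 + j1425
Denominator: (j15)^2 + 1200(j15) + 200000 = 199775 + j18000
|N| = √(825² + 1425²) ≈ 1646.6, ∠N ≈ 120.07°
|D| = √(199775² + 18000²) ≈ 2.0058e+05, ∠D ≈ 5.15°
∠T = 120.07° − 5.15° = 114.92°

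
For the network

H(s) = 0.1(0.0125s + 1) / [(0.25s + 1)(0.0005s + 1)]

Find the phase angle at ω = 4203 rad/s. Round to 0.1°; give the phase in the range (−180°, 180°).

At ω = 4203 rad/s:
zero (1 + j4203·0.0125) = 1 + j52.5375 → |·| ≈ 52.547, ∠ ≈ 88.91°
pole (1 + j4203·0.25) = 1 + j1050.75 → |·| ≈ 1050.8, ∠ ≈ 89.95°
pole (1 + j4203·0.0005) = 1 + j2.1015 → |·| ≈ 2.3273, ∠ ≈ 64.55°
∠H = (88.91°) − (89.95° + 64.55°) = -65.59°

-65.6°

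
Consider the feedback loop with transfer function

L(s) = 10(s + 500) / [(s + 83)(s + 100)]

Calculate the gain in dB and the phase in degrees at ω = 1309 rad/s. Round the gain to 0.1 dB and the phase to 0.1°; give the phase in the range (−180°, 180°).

At s = jω = j1309:
zero (s+500): 500 + j1309 → |·| = √(500²+1309²) = √1963481 ≈ 1401.2, ∠ = arctan(1309/500) ≈ 69.09°
pole (s+83): 83 + j1309 → |·| = √(83²+1309²) = √1720370 ≈ 1311.6, ∠ = arctan(1309/83) ≈ 86.37°
pole (s+100): 100 + j1309 → |·| = √(100²+1309²) = √1723481 ≈ 1312.8, ∠ = arctan(1309/100) ≈ 85.63°
|L| = 10 · 1401.2 / 1.7219e+06 ≈ 0.0081375
Gain = 20 log₁₀(0.0081375) ≈ -41.79 dB
∠L = 69.09° − 172.00° = -102.91°

-41.8 dB, -102.9°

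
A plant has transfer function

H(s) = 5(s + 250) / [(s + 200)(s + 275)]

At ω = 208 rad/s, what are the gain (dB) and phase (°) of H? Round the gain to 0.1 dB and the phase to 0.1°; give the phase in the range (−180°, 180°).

-35.7 dB, -43.5°

At s = jω = j208:
zero (s+250): 250 + j208 → |·| = √(250²+208²) = √105764 ≈ 325.21, ∠ = arctan(208/250) ≈ 39.76°
pole (s+200): 200 + j208 → |·| = √(200²+208²) = √83264 ≈ 288.56, ∠ = arctan(208/200) ≈ 46.12°
pole (s+275): 275 + j208 → |·| = √(275²+208²) = √118889 ≈ 344.8, ∠ = arctan(208/275) ≈ 37.10°
|H| = 5 · 325.21 / 99495 ≈ 0.016343
Gain = 20 log₁₀(0.016343) ≈ -35.73 dB
∠H = 39.76° − 83.22° = -43.46°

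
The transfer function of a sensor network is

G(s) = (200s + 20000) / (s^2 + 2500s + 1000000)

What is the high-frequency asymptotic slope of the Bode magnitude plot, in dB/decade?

Each pole contributes −20 dB/decade at high frequency; each zero contributes +20 dB/decade.
Net: 1 zero(s) − 2 pole(s) → -20 dB/decade.

-20 dB/decade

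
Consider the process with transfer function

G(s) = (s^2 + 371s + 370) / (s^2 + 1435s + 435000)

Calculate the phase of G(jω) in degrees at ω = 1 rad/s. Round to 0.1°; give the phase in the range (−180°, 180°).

45.0°

Substitute s = j1:
Numerator: (j1)^2 + 371(j1) + 370 = 369 + j371
Denominator: (j1)^2 + 1435(j1) + 435000 = 434999 + j1435
|N| = √(369² + 371²) ≈ 523.26, ∠N ≈ 45.15°
|D| = √(434999² + 1435²) ≈ 4.35e+05, ∠D ≈ 0.19°
∠G = 45.15° − 0.19° = 44.96°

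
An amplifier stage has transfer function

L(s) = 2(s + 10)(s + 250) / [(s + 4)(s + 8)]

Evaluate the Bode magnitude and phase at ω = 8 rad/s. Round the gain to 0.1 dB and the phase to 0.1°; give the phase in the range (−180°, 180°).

At s = jω = j8:
zero (s+10): 10 + j8 → |·| = √(10²+8²) = √164 ≈ 12.806, ∠ = arctan(8/10) ≈ 38.66°
zero (s+250): 250 + j8 → |·| = √(250²+8²) = √62564 ≈ 250.13, ∠ = arctan(8/250) ≈ 1.83°
pole (s+4): 4 + j8 → |·| = √(4²+8²) = √80 ≈ 8.9443, ∠ = arctan(8/4) ≈ 63.43°
pole (s+8): 8 + j8 → |·| = √(8²+8²) = √128 ≈ 11.314, ∠ = arctan(8/8) ≈ 45.00°
|L| = 2 · 3203.2 / 101.2 ≈ 63.304
Gain = 20 log₁₀(63.304) ≈ 36.03 dB
∠L = 40.49° − 108.43° = -67.94°

36.0 dB, -67.9°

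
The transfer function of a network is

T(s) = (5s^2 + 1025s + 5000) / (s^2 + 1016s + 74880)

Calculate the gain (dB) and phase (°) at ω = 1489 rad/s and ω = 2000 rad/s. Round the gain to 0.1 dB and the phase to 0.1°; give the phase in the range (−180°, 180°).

ω = 1489: 12.6 dB, 27.4°; ω = 2000: 13.2 dB, 21.5°

Substitute s = j1489:
Numerator: 5(j1489)^2 + 1025(j1489) + 5000 = -11080605 + j1526225
Denominator: (j1489)^2 + 1016(j1489) + 74880 = -2142241 + j1512824
|N| = √(11080605² + 1526225²) ≈ 1.1185e+07, ∠N ≈ 172.16°
|D| = √(2142241² + 1512824²) ≈ 2.6226e+06, ∠D ≈ 144.77°
|T| = 1.1185e+07 / 2.6226e+06 ≈ 4.2649
Gain = 20 log₁₀(4.2649) ≈ 12.60 dB
∠T = 172.16° − 144.77° = 27.39°

Substitute s = j2000:
Numerator: 5(j2000)^2 + 1025(j2000) + 5000 = -19995000 + j2050000
Denominator: (j2000)^2 + 1016(j2000) + 74880 = -3925120 + j2032000
|N| = √(19995000² + 2050000²) ≈ 2.01e+07, ∠N ≈ 174.15°
|D| = √(3925120² + 2032000²) ≈ 4.4199e+06, ∠D ≈ 152.63°
|T| = 2.01e+07 / 4.4199e+06 ≈ 4.5476
Gain = 20 log₁₀(4.5476) ≈ 13.16 dB
∠T = 174.15° − 152.63° = 21.52°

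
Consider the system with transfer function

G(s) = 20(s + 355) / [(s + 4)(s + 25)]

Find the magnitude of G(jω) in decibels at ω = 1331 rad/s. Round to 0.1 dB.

At s = jω = j1331:
zero (s+355): 355 + j1331 → |·| = √(355²+1331²) = √1897586 ≈ 1377.5, ∠ = arctan(1331/355) ≈ 75.07°
pole (s+4): 4 + j1331 → |·| = √(4²+1331²) = √1771577 ≈ 1331, ∠ = arctan(1331/4) ≈ 89.83°
pole (s+25): 25 + j1331 → |·| = √(25²+1331²) = √1772186 ≈ 1331.2, ∠ = arctan(1331/25) ≈ 88.92°
|G| = 20 · 1377.5 / 1.7718e+06 ≈ 0.015549
Gain = 20 log₁₀(0.015549) ≈ -36.17 dB

-36.2 dB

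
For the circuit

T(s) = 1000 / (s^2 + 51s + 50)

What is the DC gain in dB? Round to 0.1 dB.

26.0 dB

T(0) = 1000 / 50 = 20
20 log₁₀(20) ≈ 26.02 dB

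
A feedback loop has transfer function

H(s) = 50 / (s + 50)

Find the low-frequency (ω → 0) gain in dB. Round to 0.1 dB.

H(0) = 50 / 50 = 1
20 log₁₀(1) ≈ 0.00 dB

0.0 dB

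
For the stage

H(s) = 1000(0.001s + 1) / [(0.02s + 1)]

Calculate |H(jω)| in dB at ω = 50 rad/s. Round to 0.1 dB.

57.0 dB

At ω = 50 rad/s:
zero (1 + j50·0.001) = 1 + j0.05 → |·| ≈ 1.0012, ∠ ≈ 2.86°
pole (1 + j50·0.02) = 1 + j1 → |·| ≈ 1.4142, ∠ ≈ 45.00°
|H| = 1000 · 1.0012 / (1.4142) ≈ 707.96
Gain = 20 log₁₀(707.96) ≈ 57.00 dB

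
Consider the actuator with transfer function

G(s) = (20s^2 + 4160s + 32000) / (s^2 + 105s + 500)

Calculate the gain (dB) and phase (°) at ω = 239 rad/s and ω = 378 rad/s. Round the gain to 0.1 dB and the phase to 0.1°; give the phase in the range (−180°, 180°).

ω = 239: 27.6 dB, -17.9°; ω = 378: 26.8 dB, -13.5°

Substitute s = j239:
Numerator: 20(j239)^2 + 4160(j239) + 32000 = -1110420 + j994240
Denominator: (j239)^2 + 105(j239) + 500 = -56621 + j25095
|N| = √(1110420² + 994240²) ≈ 1.4905e+06, ∠N ≈ 138.16°
|D| = √(56621² + 25095²) ≈ 61933, ∠D ≈ 156.10°
|G| = 1.4905e+06 / 61933 ≈ 24.066
Gain = 20 log₁₀(24.066) ≈ 27.63 dB
∠G = 138.16° − 156.10° = -17.94°

Substitute s = j378:
Numerator: 20(j378)^2 + 4160(j378) + 32000 = -2825680 + j1572480
Denominator: (j378)^2 + 105(j378) + 500 = -142384 + j39690
|N| = √(2825680² + 1572480²) ≈ 3.2338e+06, ∠N ≈ 150.90°
|D| = √(142384² + 39690²) ≈ 1.4781e+05, ∠D ≈ 164.42°
|G| = 3.2338e+06 / 1.4781e+05 ≈ 21.878
Gain = 20 log₁₀(21.878) ≈ 26.80 dB
∠G = 150.90° − 164.42° = -13.52°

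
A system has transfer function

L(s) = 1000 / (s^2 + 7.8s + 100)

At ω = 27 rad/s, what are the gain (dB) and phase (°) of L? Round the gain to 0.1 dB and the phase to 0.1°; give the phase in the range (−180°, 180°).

3.6 dB, -161.5°

At s = jω = j27:
quadratic: (j27)² + 7.8·j27 + 100 = -629 + j210.6 → |·| ≈ 663.32, ∠ ≈ 161.49°
|L| = 1000 / 663.32 ≈ 1.5076
Gain = 20 log₁₀(1.5076) ≈ 3.57 dB
∠L = 0.00° − 161.49° = -161.49°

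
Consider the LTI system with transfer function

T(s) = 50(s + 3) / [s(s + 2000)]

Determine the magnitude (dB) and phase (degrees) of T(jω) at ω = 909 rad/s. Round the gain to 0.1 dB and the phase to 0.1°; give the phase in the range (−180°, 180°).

-32.9 dB, -24.6°

At s = jω = j909:
zero (s+3): 3 + j909 → |·| = √(3²+909²) = √826290 ≈ 909, ∠ = arctan(909/3) ≈ 89.81°
pole (s+2000): 2000 + j909 → |·| = √(2000²+909²) = √4826281 ≈ 2196.9, ∠ = arctan(909/2000) ≈ 24.44°
pole at origin: |s| = 909, ∠ = 90.00° (in denominator)
|T| = 50 · 909 / 1.997e+06 ≈ 0.022759
Gain = 20 log₁₀(0.022759) ≈ -32.86 dB
∠T = 89.81° − 114.44° = -24.63°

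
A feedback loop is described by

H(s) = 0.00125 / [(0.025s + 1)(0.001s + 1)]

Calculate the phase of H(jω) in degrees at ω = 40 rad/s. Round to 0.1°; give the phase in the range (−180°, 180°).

At ω = 40 rad/s:
pole (1 + j40·0.025) = 1 + j1 → |·| ≈ 1.4142, ∠ ≈ 45.00°
pole (1 + j40·0.001) = 1 + j0.04 → |·| ≈ 1.0008, ∠ ≈ 2.29°
∠H = (0°) − (45.00° + 2.29°) = -47.29°

-47.3°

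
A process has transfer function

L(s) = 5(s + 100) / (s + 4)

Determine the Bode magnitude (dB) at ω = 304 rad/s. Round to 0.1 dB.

14.4 dB

At s = jω = j304:
zero (s+100): 100 + j304 → |·| = √(100²+304²) = √102416 ≈ 320.02, ∠ = arctan(304/100) ≈ 71.79°
pole (s+4): 4 + j304 → |·| = √(4²+304²) = √92432 ≈ 304.03, ∠ = arctan(304/4) ≈ 89.25°
|L| = 5 · 320.02 / 304.03 ≈ 5.263
Gain = 20 log₁₀(5.263) ≈ 14.42 dB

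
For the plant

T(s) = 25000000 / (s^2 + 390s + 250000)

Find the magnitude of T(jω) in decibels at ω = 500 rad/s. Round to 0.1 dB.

42.2 dB

At s = jω = j500:
quadratic: (j500)² + 390·j500 + 250000 = 0 + j195000 → |·| ≈ 1.95e+05, ∠ ≈ 90.00°
|T| = 25000000 / 1.95e+05 ≈ 128.21
Gain = 20 log₁₀(128.21) ≈ 42.16 dB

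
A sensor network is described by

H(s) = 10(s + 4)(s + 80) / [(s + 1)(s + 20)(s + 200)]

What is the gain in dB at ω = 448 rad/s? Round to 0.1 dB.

-33.7 dB

At s = jω = j448:
zero (s+4): 4 + j448 → |·| = √(4²+448²) = √200720 ≈ 448.02, ∠ = arctan(448/4) ≈ 89.49°
zero (s+80): 80 + j448 → |·| = √(80²+448²) = √207104 ≈ 455.09, ∠ = arctan(448/80) ≈ 79.88°
pole (s+1): 1 + j448 → |·| = √(1²+448²) = √200705 ≈ 448, ∠ = arctan(448/1) ≈ 89.87°
pole (s+20): 20 + j448 → |·| = √(20²+448²) = √201104 ≈ 448.45, ∠ = arctan(448/20) ≈ 87.44°
pole (s+200): 200 + j448 → |·| = √(200²+448²) = √240704 ≈ 490.62, ∠ = arctan(448/200) ≈ 65.94°
|H| = 10 · 2.0389e+05 / 9.8568e+07 ≈ 0.020685
Gain = 20 log₁₀(0.020685) ≈ -33.69 dB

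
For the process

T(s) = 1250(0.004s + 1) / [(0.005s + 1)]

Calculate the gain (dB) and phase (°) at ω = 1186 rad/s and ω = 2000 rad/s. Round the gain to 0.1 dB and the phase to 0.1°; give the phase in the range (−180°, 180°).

ω = 1186: 60.1 dB, -2.3°; ω = 2000: 60.0 dB, -1.4°

At ω = 1186 rad/s:
zero (1 + j1186·0.004) = 1 + j4.744 → |·| ≈ 4.8483, ∠ ≈ 78.10°
pole (1 + j1186·0.005) = 1 + j5.93 → |·| ≈ 6.0137, ∠ ≈ 80.43°
|T| = 1250 · 4.8483 / (6.0137) ≈ 1007.8
Gain = 20 log₁₀(1007.8) ≈ 60.07 dB
∠T = (78.10°) − (80.43°) = -2.33°

At ω = 2000 rad/s:
zero (1 + j2000·0.004) = 1 + j8 → |·| ≈ 8.0623, ∠ ≈ 82.87°
pole (1 + j2000·0.005) = 1 + j10 → |·| ≈ 10.05, ∠ ≈ 84.29°
|T| = 1250 · 8.0623 / (10.05) ≈ 1002.8
Gain = 20 log₁₀(1002.8) ≈ 60.02 dB
∠T = (82.87°) − (84.29°) = -1.42°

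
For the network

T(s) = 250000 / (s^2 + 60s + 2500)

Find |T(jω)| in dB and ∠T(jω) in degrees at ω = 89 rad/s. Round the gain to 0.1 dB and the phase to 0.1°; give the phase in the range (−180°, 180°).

At s = jω = j89:
quadratic: (j89)² + 60·j89 + 2500 = -5421 + j5340 → |·| ≈ 7609.4, ∠ ≈ 135.43°
|T| = 250000 / 7609.4 ≈ 32.854
Gain = 20 log₁₀(32.854) ≈ 30.33 dB
∠T = 0.00° − 135.43° = -135.43°

30.3 dB, -135.4°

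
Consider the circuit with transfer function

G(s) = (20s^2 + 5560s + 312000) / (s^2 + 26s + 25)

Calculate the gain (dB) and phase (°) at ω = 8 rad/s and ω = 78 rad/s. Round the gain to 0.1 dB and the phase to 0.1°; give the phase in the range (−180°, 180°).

Substitute s = j8:
Numerator: 20(j8)^2 + 5560(j8) + 312000 = 310720 + j44480
Denominator: (j8)^2 + 26(j8) + 25 = -39 + j208
|N| = √(310720² + 44480²) ≈ 3.1389e+05, ∠N ≈ 8.15°
|D| = √(39² + 208²) ≈ 211.62, ∠D ≈ 100.62°
|G| = 3.1389e+05 / 211.62 ≈ 1483.3
Gain = 20 log₁₀(1483.3) ≈ 63.42 dB
∠G = 8.15° − 100.62° = -92.47°

Substitute s = j78:
Numerator: 20(j78)^2 + 5560(j78) + 312000 = 190320 + j433680
Denominator: (j78)^2 + 26(j78) + 25 = -6059 + j2028
|N| = √(190320² + 433680²) ≈ 4.736e+05, ∠N ≈ 66.31°
|D| = √(6059² + 2028²) ≈ 6389.4, ∠D ≈ 161.49°
|G| = 4.736e+05 / 6389.4 ≈ 74.123
Gain = 20 log₁₀(74.123) ≈ 37.40 dB
∠G = 66.31° − 161.49° = -95.18°

ω = 8: 63.4 dB, -92.5°; ω = 78: 37.4 dB, -95.2°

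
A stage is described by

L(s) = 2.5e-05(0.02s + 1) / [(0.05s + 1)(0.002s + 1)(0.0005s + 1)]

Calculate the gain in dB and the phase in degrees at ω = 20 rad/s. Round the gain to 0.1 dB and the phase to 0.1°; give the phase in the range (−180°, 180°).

At ω = 20 rad/s:
zero (1 + j20·0.02) = 1 + j0.4 → |·| ≈ 1.077, ∠ ≈ 21.80°
pole (1 + j20·0.05) = 1 + j1 → |·| ≈ 1.4142, ∠ ≈ 45.00°
pole (1 + j20·0.002) = 1 + j0.04 → |·| ≈ 1.0008, ∠ ≈ 2.29°
pole (1 + j20·0.0005) = 1 + j0.01 → |·| ≈ 1, ∠ ≈ 0.57°
|L| = 2.5e-05 · 1.077 / (1.4142 · 1.0008 · 1) ≈ 1.9024e-05
Gain = 20 log₁₀(1.9024e-05) ≈ -94.41 dB
∠L = (21.80°) − (45.00° + 2.29° + 0.57°) = -26.06°

-94.4 dB, -26.1°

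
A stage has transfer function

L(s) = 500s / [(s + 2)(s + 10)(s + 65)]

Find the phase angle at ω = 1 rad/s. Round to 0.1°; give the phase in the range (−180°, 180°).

56.8°

At s = jω = j1:
zero at origin: s = j1 → |·| = 1, ∠ = 90.00°
pole (s+2): 2 + j1 → |·| = √(2²+1²) = √5 ≈ 2.2361, ∠ = arctan(1/2) ≈ 26.57°
pole (s+10): 10 + j1 → |·| = √(10²+1²) = √101 ≈ 10.05, ∠ = arctan(1/10) ≈ 5.71°
pole (s+65): 65 + j1 → |·| = √(65²+1²) = √4226 ≈ 65.008, ∠ = arctan(1/65) ≈ 0.88°
∠L = 90.00° − 33.16° = 56.84°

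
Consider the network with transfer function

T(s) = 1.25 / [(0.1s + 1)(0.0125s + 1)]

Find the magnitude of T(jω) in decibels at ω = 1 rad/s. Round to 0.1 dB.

At ω = 1 rad/s:
pole (1 + j1·0.1) = 1 + j0.1 → |·| ≈ 1.005, ∠ ≈ 5.71°
pole (1 + j1·0.0125) = 1 + j0.0125 → |·| ≈ 1.0001, ∠ ≈ 0.72°
|T| = 1.25 · 1 / (1.005 · 1.0001) ≈ 1.2437
Gain = 20 log₁₀(1.2437) ≈ 1.89 dB

1.9 dB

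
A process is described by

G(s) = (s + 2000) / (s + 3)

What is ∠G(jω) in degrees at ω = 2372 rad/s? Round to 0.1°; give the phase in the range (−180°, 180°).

Substitute s = j2372:
Numerator: (j2372) + 2000 = 2000 + j2372
Denominator: (j2372) + 3 = 3 + j2372
|N| = √(2000² + 2372²) ≈ 3102.6, ∠N ≈ 49.86°
|D| = √(3² + 2372²) ≈ 2372, ∠D ≈ 89.93°
∠G = 49.86° − 89.93° = -40.07°

-40.1°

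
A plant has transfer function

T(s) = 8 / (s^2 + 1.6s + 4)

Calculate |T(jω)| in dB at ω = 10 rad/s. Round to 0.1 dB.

-21.7 dB

At s = jω = j10:
quadratic: (j10)² + 1.6·j10 + 4 = -96 + j16 → |·| ≈ 97.324, ∠ ≈ 170.54°
|T| = 8 / 97.324 ≈ 0.0822
Gain = 20 log₁₀(0.0822) ≈ -21.70 dB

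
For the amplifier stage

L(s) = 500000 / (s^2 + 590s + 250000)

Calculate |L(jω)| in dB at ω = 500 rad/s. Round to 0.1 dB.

4.6 dB

At s = jω = j500:
quadratic: (j500)² + 590·j500 + 250000 = 0 + j295000 → |·| ≈ 2.95e+05, ∠ ≈ 90.00°
|L| = 500000 / 2.95e+05 ≈ 1.6949
Gain = 20 log₁₀(1.6949) ≈ 4.58 dB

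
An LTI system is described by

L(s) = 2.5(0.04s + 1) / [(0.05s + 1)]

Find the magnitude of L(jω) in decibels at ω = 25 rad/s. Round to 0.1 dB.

6.9 dB

At ω = 25 rad/s:
zero (1 + j25·0.04) = 1 + j1 → |·| ≈ 1.4142, ∠ ≈ 45.00°
pole (1 + j25·0.05) = 1 + j1.25 → |·| ≈ 1.6008, ∠ ≈ 51.34°
|L| = 2.5 · 1.4142 / (1.6008) ≈ 2.2086
Gain = 20 log₁₀(2.2086) ≈ 6.88 dB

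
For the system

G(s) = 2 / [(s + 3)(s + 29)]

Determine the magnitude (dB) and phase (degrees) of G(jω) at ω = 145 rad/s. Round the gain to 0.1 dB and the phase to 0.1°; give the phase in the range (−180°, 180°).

At s = jω = j145:
pole (s+3): 3 + j145 → |·| = √(3²+145²) = √21034 ≈ 145.03, ∠ = arctan(145/3) ≈ 88.81°
pole (s+29): 29 + j145 → |·| = √(29²+145²) = √21866 ≈ 147.87, ∠ = arctan(145/29) ≈ 78.69°
|G| = 2 / 21446 ≈ 9.3257e-05
Gain = 20 log₁₀(9.3257e-05) ≈ -80.61 dB
∠G = 0.00° − 167.50° = -167.50°

-80.6 dB, -167.5°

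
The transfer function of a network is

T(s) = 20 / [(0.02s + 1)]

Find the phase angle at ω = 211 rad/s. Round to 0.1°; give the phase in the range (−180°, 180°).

-76.7°

At ω = 211 rad/s:
pole (1 + j211·0.02) = 1 + j4.22 → |·| ≈ 4.3369, ∠ ≈ 76.67°
∠T = (0°) − (76.67°) = -76.67°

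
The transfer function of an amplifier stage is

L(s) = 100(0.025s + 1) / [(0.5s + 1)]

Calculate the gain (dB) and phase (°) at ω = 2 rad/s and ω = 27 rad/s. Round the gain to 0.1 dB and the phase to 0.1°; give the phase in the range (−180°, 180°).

ω = 2: 37.0 dB, -42.1°; ω = 27: 19.0 dB, -51.7°

At ω = 2 rad/s:
zero (1 + j2·0.025) = 1 + j0.05 → |·| ≈ 1.0012, ∠ ≈ 2.86°
pole (1 + j2·0.5) = 1 + j1 → |·| ≈ 1.4142, ∠ ≈ 45.00°
|L| = 100 · 1.0012 / (1.4142) ≈ 70.796
Gain = 20 log₁₀(70.796) ≈ 37.00 dB
∠L = (2.86°) − (45.00°) = -42.14°

At ω = 27 rad/s:
zero (1 + j27·0.025) = 1 + j0.675 → |·| ≈ 1.2065, ∠ ≈ 34.02°
pole (1 + j27·0.5) = 1 + j13.5 → |·| ≈ 13.537, ∠ ≈ 85.76°
|L| = 100 · 1.2065 / (13.537) ≈ 8.9126
Gain = 20 log₁₀(8.9126) ≈ 19.00 dB
∠L = (34.02°) − (85.76°) = -51.74°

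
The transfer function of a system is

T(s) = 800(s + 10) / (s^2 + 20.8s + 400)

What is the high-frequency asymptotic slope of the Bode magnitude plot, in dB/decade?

-20 dB/decade

Each pole contributes −20 dB/decade at high frequency; each zero contributes +20 dB/decade.
Net: 1 zero(s) − 2 pole(s) → -20 dB/decade.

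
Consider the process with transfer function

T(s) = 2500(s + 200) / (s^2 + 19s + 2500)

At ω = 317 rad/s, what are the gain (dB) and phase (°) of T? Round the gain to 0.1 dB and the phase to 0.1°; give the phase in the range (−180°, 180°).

At s = jω = j317:
zero (s+200): 200 + j317 → |·| = √(200²+317²) = √140489 ≈ 374.82, ∠ = arctan(317/200) ≈ 57.75°
quadratic: (j317)² + 19·j317 + 2500 = -97989 + j6023 → |·| ≈ 98174, ∠ ≈ 176.48°
|T| = 2500 · 374.82 / 98174 ≈ 9.5448
Gain = 20 log₁₀(9.5448) ≈ 19.60 dB
∠T = 57.75° − 176.48° = -118.73°

19.6 dB, -118.7°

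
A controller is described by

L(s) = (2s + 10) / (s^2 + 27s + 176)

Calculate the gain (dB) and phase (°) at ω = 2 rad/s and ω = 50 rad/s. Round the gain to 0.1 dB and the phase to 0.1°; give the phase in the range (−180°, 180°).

Substitute s = j2:
Numerator: 2(j2) + 10 = 10 + j4
Denominator: (j2)^2 + 27(j2) + 176 = 172 + j54
|N| = √(10² + 4²) ≈ 10.77, ∠N ≈ 21.80°
|D| = √(172² + 54²) ≈ 180.28, ∠D ≈ 17.43°
|L| = 10.77 / 180.28 ≈ 0.05974
Gain = 20 log₁₀(0.05974) ≈ -24.47 dB
∠L = 21.80° − 17.43° = 4.37°

Substitute s = j50:
Numerator: 2(j50) + 10 = 10 + j100
Denominator: (j50)^2 + 27(j50) + 176 = -2324 + j1350
|N| = √(10² + 100²) ≈ 100.5, ∠N ≈ 84.29°
|D| = √(2324² + 1350²) ≈ 2687.7, ∠D ≈ 149.85°
|L| = 100.5 / 2687.7 ≈ 0.037393
Gain = 20 log₁₀(0.037393) ≈ -28.54 dB
∠L = 84.29° − 149.85° = -65.56°

ω = 2: -24.5 dB, 4.4°; ω = 50: -28.5 dB, -65.6°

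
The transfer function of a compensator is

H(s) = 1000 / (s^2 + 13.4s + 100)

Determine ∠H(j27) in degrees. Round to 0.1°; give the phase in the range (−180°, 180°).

-150.1°

At s = jω = j27:
quadratic: (j27)² + 13.4·j27 + 100 = -629 + j361.8 → |·| ≈ 725.63, ∠ ≈ 150.09°
∠H = 0.00° − 150.09° = -150.09°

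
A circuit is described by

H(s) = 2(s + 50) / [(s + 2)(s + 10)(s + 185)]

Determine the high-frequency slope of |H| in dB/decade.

Each pole contributes −20 dB/decade at high frequency; each zero contributes +20 dB/decade.
Net: 1 zero(s) − 3 pole(s) → -40 dB/decade.

-40 dB/decade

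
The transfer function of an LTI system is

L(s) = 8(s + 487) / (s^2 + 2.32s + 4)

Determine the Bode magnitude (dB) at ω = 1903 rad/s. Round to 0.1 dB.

At s = jω = j1903:
zero (s+487): 487 + j1903 → |·| = √(487²+1903²) = √3858578 ≈ 1964.3, ∠ = arctan(1903/487) ≈ 75.65°
quadratic: (j1903)² + 2.32·j1903 + 4 = -3621405 + j4414.96 → |·| ≈ 3.6214e+06, ∠ ≈ 179.93°
|L| = 8 · 1964.3 / 3.6214e+06 ≈ 0.0043393
Gain = 20 log₁₀(0.0043393) ≈ -47.25 dB

-47.3 dB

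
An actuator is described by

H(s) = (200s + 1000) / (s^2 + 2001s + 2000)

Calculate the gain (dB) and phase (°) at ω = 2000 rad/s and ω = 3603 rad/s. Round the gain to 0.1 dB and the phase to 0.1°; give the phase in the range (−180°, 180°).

Substitute s = j2000:
Numerator: 200(j2000) + 1000 = 1000 + j400000
Denominator: (j2000)^2 + 2001(j2000) + 2000 = -3998000 + j4002000
|N| = √(1000² + 400000²) ≈ 4e+05, ∠N ≈ 89.86°
|D| = √(3998000² + 4002000²) ≈ 5.6569e+06, ∠D ≈ 134.97°
|H| = 4e+05 / 5.6569e+06 ≈ 0.07071
Gain = 20 log₁₀(0.07071) ≈ -23.01 dB
∠H = 89.86° − 134.97° = -45.11°

Substitute s = j3603:
Numerator: 200(j3603) + 1000 = 1000 + j720600
Denominator: (j3603)^2 + 2001(j3603) + 2000 = -12979609 + j7209603
|N| = √(1000² + 720600²) ≈ 7.206e+05, ∠N ≈ 89.92°
|D| = √(12979609² + 7209603²) ≈ 1.4848e+07, ∠D ≈ 150.95°
|H| = 7.206e+05 / 1.4848e+07 ≈ 0.048532
Gain = 20 log₁₀(0.048532) ≈ -26.28 dB
∠H = 89.92° − 150.95° = -61.03°

ω = 2000: -23.0 dB, -45.1°; ω = 3603: -26.3 dB, -61.0°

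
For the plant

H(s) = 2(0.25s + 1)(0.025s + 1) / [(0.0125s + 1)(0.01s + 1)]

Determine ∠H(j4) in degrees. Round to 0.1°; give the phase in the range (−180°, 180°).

45.6°

At ω = 4 rad/s:
zero (1 + j4·0.25) = 1 + j1 → |·| ≈ 1.4142, ∠ ≈ 45.00°
zero (1 + j4·0.025) = 1 + j0.1 → |·| ≈ 1.005, ∠ ≈ 5.71°
pole (1 + j4·0.0125) = 1 + j0.05 → |·| ≈ 1.0012, ∠ ≈ 2.86°
pole (1 + j4·0.01) = 1 + j0.04 → |·| ≈ 1.0008, ∠ ≈ 2.29°
∠H = (45.00° + 5.71°) − (2.86° + 2.29°) = 45.56°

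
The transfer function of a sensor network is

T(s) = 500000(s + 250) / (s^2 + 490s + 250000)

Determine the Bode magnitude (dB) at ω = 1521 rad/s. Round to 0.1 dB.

At s = jω = j1521:
zero (s+250): 250 + j1521 → |·| = √(250²+1521²) = √2375941 ≈ 1541.4, ∠ = arctan(1521/250) ≈ 80.67°
quadratic: (j1521)² + 490·j1521 + 250000 = -2063441 + j745290 → |·| ≈ 2.1939e+06, ∠ ≈ 160.14°
|T| = 500000 · 1541.4 / 2.1939e+06 ≈ 351.29
Gain = 20 log₁₀(351.29) ≈ 50.91 dB

50.9 dB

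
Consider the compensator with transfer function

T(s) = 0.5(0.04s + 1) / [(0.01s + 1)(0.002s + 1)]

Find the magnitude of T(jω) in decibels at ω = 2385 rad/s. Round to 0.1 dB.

-7.7 dB

At ω = 2385 rad/s:
zero (1 + j2385·0.04) = 1 + j95.4 → |·| ≈ 95.405, ∠ ≈ 89.40°
pole (1 + j2385·0.01) = 1 + j23.85 → |·| ≈ 23.871, ∠ ≈ 87.60°
pole (1 + j2385·0.002) = 1 + j4.77 → |·| ≈ 4.8737, ∠ ≈ 78.16°
|T| = 0.5 · 95.405 / (23.871 · 4.8737) ≈ 0.41003
Gain = 20 log₁₀(0.41003) ≈ -7.74 dB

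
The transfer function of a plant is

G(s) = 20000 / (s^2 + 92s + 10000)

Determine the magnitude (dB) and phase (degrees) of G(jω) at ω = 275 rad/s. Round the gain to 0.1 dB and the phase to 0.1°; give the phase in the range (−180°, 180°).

At s = jω = j275:
quadratic: (j275)² + 92·j275 + 10000 = -65625 + j25300 → |·| ≈ 70333, ∠ ≈ 158.92°
|G| = 20000 / 70333 ≈ 0.28436
Gain = 20 log₁₀(0.28436) ≈ -10.92 dB
∠G = 0.00° − 158.92° = -158.92°

-10.9 dB, -158.9°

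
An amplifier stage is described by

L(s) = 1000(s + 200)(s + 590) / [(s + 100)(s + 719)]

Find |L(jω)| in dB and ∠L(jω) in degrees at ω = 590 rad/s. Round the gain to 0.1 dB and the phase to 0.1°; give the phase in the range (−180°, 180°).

59.4 dB, -3.5°

At s = jω = j590:
zero (s+200): 200 + j590 → |·| = √(200²+590²) = √388100 ≈ 622.98, ∠ = arctan(590/200) ≈ 71.27°
zero (s+590): 590 + j590 → |·| = √(590²+590²) = √696200 ≈ 834.39, ∠ = arctan(590/590) ≈ 45.00°
pole (s+100): 100 + j590 → |·| = √(100²+590²) = √358100 ≈ 598.41, ∠ = arctan(590/100) ≈ 80.38°
pole (s+719): 719 + j590 → |·| = √(719²+590²) = √865061 ≈ 930.09, ∠ = arctan(590/719) ≈ 39.37°
|L| = 1000 · 5.1981e+05 / 5.5658e+05 ≈ 933.94
Gain = 20 log₁₀(933.94) ≈ 59.41 dB
∠L = 116.27° − 119.75° = -3.48°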